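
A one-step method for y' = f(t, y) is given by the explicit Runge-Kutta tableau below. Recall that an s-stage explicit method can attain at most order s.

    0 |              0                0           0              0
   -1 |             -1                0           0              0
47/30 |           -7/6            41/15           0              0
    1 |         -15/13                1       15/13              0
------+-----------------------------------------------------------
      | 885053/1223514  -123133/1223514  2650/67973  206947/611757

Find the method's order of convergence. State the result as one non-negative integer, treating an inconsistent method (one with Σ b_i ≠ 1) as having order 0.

3

b = (885053/1223514, -123133/1223514, 2650/67973, 206947/611757)
c = (0, -1, 47/30, 1)
Ac = (0, 0, -41/15, 21/26)
Σ b_i: 885053/1223514·1 + (-123133/1223514)·1 + 2650/67973·1 + 206947/611757·1 = 1 ✓
b·c: (-123133/1223514)·(-1) + 2650/67973·47/30 + 206947/611757·1 = 1/2 ✓
b·c²: (-123133/1223514)·1 + 2650/67973·2209/900 + 206947/611757·1 = 1/3 ✓
b·Ac: 2650/67973·(-41/15) + 206947/611757·21/26 = 1/6 ✓
b·c³: (-123133/1223514)·(-1) + 2650/67973·103823/27000 + 206947/611757·1 = 21613429/36705420 ≠ 1/4 ⇒ order 3.
b·(c∘Ac): 2650/67973·(-1927/450) + 206947/611757·21/26 = 130037/1223514 ≠ 1/8
b·Ac²: 2650/67973·41/15 + 206947/611757·2989/780 = 51493291/36705420 ≠ 1/12
b·A²c: 206947/611757·(-41/13) = -652679/611757 ≠ 1/24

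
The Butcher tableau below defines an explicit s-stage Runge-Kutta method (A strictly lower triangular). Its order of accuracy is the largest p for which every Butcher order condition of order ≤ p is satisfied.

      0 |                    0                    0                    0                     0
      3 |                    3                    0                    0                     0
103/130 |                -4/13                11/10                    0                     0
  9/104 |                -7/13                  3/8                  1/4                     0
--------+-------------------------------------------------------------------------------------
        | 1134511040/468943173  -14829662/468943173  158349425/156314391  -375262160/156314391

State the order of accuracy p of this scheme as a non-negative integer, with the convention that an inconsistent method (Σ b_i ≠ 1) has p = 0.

3

b = (1134511040/468943173, -14829662/468943173, 158349425/156314391, -375262160/156314391)
c = (0, 3, 103/130, 9/104)
Ac = (0, 0, 33/10, 86/65)
Σ b_i: 1134511040/468943173·1 + (-14829662/468943173)·1 + 158349425/156314391·1 + (-375262160/156314391)·1 = 1 ✓
b·c: (-14829662/468943173)·3 + 158349425/156314391·103/130 + (-375262160/156314391)·9/104 = 1/2 ✓
b·c²: (-14829662/468943173)·9 + 158349425/156314391·10609/16900 + (-375262160/156314391)·81/10816 = 1/3 ✓
b·Ac: 158349425/156314391·33/10 + (-375262160/156314391)·86/65 = 1/6 ✓
b·c³: (-14829662/468943173)·27 + 158349425/156314391·1092727/2197000 + (-375262160/156314391)·729/1124864 = -1485889518913/4226741132640 ≠ 1/4 ⇒ order 3.
b·(c∘Ac): 158349425/156314391·3399/1300 + (-375262160/156314391)·387/3380 = 6431644885/2709449444 ≠ 1/8
b·Ac²: 158349425/156314391·99/10 + (-375262160/156314391)·238759/67600 = 31493367553/20320870830 ≠ 1/12
b·A²c: (-375262160/156314391)·33/40 = -103197094/52104797 ≠ 1/24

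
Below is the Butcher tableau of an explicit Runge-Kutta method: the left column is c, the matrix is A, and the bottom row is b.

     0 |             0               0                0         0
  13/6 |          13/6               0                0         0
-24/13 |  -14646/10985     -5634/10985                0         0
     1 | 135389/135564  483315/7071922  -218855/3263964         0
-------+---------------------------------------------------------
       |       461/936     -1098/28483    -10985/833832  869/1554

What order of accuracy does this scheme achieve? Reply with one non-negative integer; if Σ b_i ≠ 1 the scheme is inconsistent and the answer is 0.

b = (461/936, -1098/28483, -10985/833832, 869/1554)
c = (0, 13/6, -24/13, 1)
Ac = (0, 0, -939/845, 945/3476)
Σ b_i: 461/936·1 + (-1098/28483)·1 + (-10985/833832)·1 + 869/1554·1 = 1 ✓
b·c: (-1098/28483)·13/6 + (-10985/833832)·(-24/13) + 869/1554·1 = 1/2 ✓
b·c²: (-1098/28483)·169/36 + (-10985/833832)·576/169 + 869/1554·1 = 1/3 ✓
b·Ac: (-10985/833832)·(-939/845) + 869/1554·945/3476 = 1/6 ✓
b·c³: (-1098/28483)·2197/216 + (-10985/833832)·(-13824/2197) + 869/1554·1 = 1/4 ✓
b·(c∘Ac): (-10985/833832)·22536/10985 + 869/1554·945/3476 = 1/8 ✓
b·Ac²: (-10985/833832)·(-313/130) + 869/1554·175/1896 = 1/12 ✓
b·A²c: 869/1554·259/3476 = 1/24 ✓; 4 stages ⇒ order 4.

4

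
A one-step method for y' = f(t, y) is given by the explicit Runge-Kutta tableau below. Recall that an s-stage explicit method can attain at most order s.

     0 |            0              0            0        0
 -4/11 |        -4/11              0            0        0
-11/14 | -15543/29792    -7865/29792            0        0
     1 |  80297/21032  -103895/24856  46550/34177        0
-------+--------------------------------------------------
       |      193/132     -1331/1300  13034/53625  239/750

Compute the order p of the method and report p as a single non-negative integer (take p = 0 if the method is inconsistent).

4

b = (193/132, -1331/1300, 13034/53625, 239/750)
c = (0, -4/11, -11/14, 1)
Ac = (0, 0, 715/7448, 215/478)
Σ b_i: 193/132·1 + (-1331/1300)·1 + 13034/53625·1 + 239/750·1 = 1 ✓
b·c: (-1331/1300)·(-4/11) + 13034/53625·(-11/14) + 239/750·1 = 1/2 ✓
b·c²: (-1331/1300)·16/121 + 13034/53625·121/196 + 239/750·1 = 1/3 ✓
b·Ac: 13034/53625·715/7448 + 239/750·215/478 = 1/6 ✓
b·c³: (-1331/1300)·(-64/1331) + 13034/53625·(-1331/2744) + 239/750·1 = 1/4 ✓
b·(c∘Ac): 13034/53625·(-7865/104272) + 239/750·215/478 = 1/8 ✓
b·Ac²: 13034/53625·(-65/1862) + 239/750·1515/5258 = 1/12 ✓
b·A²c: 239/750·125/956 = 1/24 ✓; 4 stages ⇒ order 4.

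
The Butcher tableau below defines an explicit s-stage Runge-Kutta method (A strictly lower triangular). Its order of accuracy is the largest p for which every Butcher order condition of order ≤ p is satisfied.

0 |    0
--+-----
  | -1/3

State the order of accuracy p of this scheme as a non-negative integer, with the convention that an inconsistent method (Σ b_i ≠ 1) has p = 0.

b = (-1/3)
c = (0)
Σ b_i: (-1/3)·1 = -1/3 ≠ 1 ⇒ order 0.

0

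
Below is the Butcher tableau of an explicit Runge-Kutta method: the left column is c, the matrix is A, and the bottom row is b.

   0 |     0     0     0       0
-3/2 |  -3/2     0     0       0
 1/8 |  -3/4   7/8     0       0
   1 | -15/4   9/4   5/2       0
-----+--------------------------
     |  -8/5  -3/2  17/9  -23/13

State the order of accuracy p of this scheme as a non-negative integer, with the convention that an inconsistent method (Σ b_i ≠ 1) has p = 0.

0

b = (-8/5, -3/2, 17/9, -23/13)
c = (0, -3/2, 1/8, 1)
Ac = (0, 0, -21/16, -49/16)
Σ b_i: (-8/5)·1 + (-3/2)·1 + 17/9·1 + (-23/13)·1 = -3487/1170 ≠ 1 ⇒ order 0.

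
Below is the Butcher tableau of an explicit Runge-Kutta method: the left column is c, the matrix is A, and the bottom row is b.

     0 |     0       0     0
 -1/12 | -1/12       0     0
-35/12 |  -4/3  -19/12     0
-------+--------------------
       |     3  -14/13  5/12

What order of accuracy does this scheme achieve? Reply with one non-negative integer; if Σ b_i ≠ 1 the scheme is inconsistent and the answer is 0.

0

b = (3, -14/13, 5/12)
c = (0, -1/12, -35/12)
Ac = (0, 0, 19/144)
Σ b_i: 3·1 + (-14/13)·1 + 5/12·1 = 365/156 ≠ 1 ⇒ order 0.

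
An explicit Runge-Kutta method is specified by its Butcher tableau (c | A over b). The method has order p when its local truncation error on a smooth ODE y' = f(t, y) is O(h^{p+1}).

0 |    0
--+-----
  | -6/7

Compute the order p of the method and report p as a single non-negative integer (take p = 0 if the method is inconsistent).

b = (-6/7)
c = (0)
Σ b_i: (-6/7)·1 = -6/7 ≠ 1 ⇒ order 0.

0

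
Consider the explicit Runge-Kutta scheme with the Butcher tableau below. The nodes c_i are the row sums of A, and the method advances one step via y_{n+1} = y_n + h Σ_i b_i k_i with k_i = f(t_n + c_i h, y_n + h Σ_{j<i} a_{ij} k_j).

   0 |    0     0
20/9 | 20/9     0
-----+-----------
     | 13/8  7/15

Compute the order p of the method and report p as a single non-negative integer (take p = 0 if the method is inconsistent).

b = (13/8, 7/15)
c = (0, 20/9)
Σ b_i: 13/8·1 + 7/15·1 = 251/120 ≠ 1 ⇒ order 0.

0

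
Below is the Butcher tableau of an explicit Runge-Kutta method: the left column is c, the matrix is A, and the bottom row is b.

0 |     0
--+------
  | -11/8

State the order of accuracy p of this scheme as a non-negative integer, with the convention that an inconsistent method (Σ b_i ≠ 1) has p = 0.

0

b = (-11/8)
c = (0)
Σ b_i: (-11/8)·1 = -11/8 ≠ 1 ⇒ order 0.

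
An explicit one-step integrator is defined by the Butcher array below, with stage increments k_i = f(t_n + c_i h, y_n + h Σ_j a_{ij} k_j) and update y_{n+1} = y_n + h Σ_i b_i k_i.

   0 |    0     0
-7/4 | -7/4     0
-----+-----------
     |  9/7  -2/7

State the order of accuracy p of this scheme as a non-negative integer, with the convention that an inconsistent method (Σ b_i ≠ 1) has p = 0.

2

b = (9/7, -2/7)
c = (0, -7/4)
Σ b_i: 9/7·1 + (-2/7)·1 = 1 ✓
b·c: (-2/7)·(-7/4) = 1/2 ✓; 2 stages ⇒ order 2.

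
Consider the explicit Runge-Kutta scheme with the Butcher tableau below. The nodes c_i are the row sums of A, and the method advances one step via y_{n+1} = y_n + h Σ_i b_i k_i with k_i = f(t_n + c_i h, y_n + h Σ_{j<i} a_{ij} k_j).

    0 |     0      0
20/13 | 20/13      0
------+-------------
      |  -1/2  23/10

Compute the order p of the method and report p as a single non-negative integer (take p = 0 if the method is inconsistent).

0

b = (-1/2, 23/10)
c = (0, 20/13)
Σ b_i: (-1/2)·1 + 23/10·1 = 9/5 ≠ 1 ⇒ order 0.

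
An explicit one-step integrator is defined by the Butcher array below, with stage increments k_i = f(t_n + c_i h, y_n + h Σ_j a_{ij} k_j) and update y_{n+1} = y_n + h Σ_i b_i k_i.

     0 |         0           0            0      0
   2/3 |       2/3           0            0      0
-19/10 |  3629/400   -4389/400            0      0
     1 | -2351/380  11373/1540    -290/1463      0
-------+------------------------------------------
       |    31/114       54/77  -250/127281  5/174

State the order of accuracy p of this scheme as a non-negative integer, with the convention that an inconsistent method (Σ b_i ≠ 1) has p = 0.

4

b = (31/114, 54/77, -250/127281, 5/174)
c = (0, 2/3, -19/10, 1)
Ac = (0, 0, -1463/200, 53/10)
Σ b_i: 31/114·1 + 54/77·1 + (-250/127281)·1 + 5/174·1 = 1 ✓
b·c: 54/77·2/3 + (-250/127281)·(-19/10) + 5/174·1 = 1/2 ✓
b·c²: 54/77·4/9 + (-250/127281)·361/100 + 5/174·1 = 1/3 ✓
b·Ac: (-250/127281)·(-1463/200) + 5/174·53/10 = 1/6 ✓
b·c³: 54/77·8/27 + (-250/127281)·(-6859/1000) + 5/174·1 = 1/4 ✓
b·(c∘Ac): (-250/127281)·27797/2000 + 5/174·53/10 = 1/8 ✓
b·Ac²: (-250/127281)·(-1463/300) + 5/174·77/30 = 1/12 ✓
b·A²c: 5/174·29/20 = 1/24 ✓; 4 stages ⇒ order 4.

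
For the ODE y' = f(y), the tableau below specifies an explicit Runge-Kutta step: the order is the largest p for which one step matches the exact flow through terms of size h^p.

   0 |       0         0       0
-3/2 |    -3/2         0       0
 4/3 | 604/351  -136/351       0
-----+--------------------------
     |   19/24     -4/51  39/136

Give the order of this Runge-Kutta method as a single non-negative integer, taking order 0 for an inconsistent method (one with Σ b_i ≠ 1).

3

b = (19/24, -4/51, 39/136)
c = (0, -3/2, 4/3)
Ac = (0, 0, 68/117)
Σ b_i: 19/24·1 + (-4/51)·1 + 39/136·1 = 1 ✓
b·c: (-4/51)·(-3/2) + 39/136·4/3 = 1/2 ✓
b·c²: (-4/51)·9/4 + 39/136·16/9 = 1/3 ✓
b·Ac: 39/136·68/117 = 1/6 ✓; 3 stages ⇒ order 3.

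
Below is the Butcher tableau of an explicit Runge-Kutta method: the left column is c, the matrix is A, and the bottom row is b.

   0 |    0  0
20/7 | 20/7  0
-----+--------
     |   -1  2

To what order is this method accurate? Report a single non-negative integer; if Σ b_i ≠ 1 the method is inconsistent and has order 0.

b = (-1, 2)
c = (0, 20/7)
Σ b_i: (-1)·1 + 2·1 = 1 ✓
b·c: 2·20/7 = 40/7 ≠ 1/2 ⇒ order 1.

1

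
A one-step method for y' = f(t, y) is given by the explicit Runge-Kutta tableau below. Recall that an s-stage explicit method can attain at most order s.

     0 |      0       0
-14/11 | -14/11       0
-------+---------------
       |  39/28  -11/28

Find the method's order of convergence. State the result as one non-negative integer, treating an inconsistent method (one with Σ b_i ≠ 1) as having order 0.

2

b = (39/28, -11/28)
c = (0, -14/11)
Σ b_i: 39/28·1 + (-11/28)·1 = 1 ✓
b·c: (-11/28)·(-14/11) = 1/2 ✓; 2 stages ⇒ order 2.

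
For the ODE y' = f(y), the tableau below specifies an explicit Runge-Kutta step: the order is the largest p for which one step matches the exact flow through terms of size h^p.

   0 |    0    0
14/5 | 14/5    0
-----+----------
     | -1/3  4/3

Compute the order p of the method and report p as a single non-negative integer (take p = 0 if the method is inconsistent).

b = (-1/3, 4/3)
c = (0, 14/5)
Σ b_i: (-1/3)·1 + 4/3·1 = 1 ✓
b·c: 4/3·14/5 = 56/15 ≠ 1/2 ⇒ order 1.

1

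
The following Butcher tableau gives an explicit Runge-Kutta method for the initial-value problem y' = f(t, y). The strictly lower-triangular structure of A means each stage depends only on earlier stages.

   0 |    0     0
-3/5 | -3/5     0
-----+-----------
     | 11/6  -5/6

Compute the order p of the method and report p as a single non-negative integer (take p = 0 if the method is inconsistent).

2

b = (11/6, -5/6)
c = (0, -3/5)
Σ b_i: 11/6·1 + (-5/6)·1 = 1 ✓
b·c: (-5/6)·(-3/5) = 1/2 ✓; 2 stages ⇒ order 2.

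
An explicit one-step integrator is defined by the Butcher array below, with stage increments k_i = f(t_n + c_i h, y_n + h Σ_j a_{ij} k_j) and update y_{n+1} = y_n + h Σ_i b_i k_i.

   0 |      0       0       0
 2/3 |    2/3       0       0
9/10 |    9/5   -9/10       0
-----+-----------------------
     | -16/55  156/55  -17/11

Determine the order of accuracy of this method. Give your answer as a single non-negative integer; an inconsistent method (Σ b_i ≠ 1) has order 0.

2

b = (-16/55, 156/55, -17/11)
c = (0, 2/3, 9/10)
Ac = (0, 0, -3/5)
Σ b_i: (-16/55)·1 + 156/55·1 + (-17/11)·1 = 1 ✓
b·c: 156/55·2/3 + (-17/11)·9/10 = 1/2 ✓
b·c²: 156/55·4/9 + (-17/11)·81/100 = 29/3300 ≠ 1/3 ⇒ order 2.
b·Ac: (-17/11)·(-3/5) = 51/55 ≠ 1/6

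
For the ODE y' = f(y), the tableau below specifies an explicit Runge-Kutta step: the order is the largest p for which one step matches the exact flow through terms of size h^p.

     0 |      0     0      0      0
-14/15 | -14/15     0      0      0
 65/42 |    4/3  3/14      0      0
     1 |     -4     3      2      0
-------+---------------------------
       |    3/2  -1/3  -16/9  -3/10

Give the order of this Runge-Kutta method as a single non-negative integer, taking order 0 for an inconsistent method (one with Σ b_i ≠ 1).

0

b = (3/2, -1/3, -16/9, -3/10)
c = (0, -14/15, 65/42, 1)
Ac = (0, 0, -1/5, 31/105)
Σ b_i: 3/2·1 + (-1/3)·1 + (-16/9)·1 + (-3/10)·1 = -41/45 ≠ 1 ⇒ order 0.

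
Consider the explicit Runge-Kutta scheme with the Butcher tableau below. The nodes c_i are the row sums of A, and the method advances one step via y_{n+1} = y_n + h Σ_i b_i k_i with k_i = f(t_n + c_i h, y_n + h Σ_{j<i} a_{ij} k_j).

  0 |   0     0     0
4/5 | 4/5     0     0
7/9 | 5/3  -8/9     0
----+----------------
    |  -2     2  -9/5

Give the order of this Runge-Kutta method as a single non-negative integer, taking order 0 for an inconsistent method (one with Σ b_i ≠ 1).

0

b = (-2, 2, -9/5)
c = (0, 4/5, 7/9)
Ac = (0, 0, -32/45)
Σ b_i: (-2)·1 + 2·1 + (-9/5)·1 = -9/5 ≠ 1 ⇒ order 0.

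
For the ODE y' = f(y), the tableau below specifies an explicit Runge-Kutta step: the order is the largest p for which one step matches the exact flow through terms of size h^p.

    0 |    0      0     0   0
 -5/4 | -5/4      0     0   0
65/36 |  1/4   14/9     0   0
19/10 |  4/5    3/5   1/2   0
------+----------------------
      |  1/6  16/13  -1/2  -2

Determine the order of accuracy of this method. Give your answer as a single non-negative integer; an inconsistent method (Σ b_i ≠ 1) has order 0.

0

b = (1/6, 16/13, -1/2, -2)
c = (0, -5/4, 65/36, 19/10)
Ac = (0, 0, -35/18, 11/72)
Σ b_i: 1/6·1 + 16/13·1 + (-1/2)·1 + (-2)·1 = -43/39 ≠ 1 ⇒ order 0.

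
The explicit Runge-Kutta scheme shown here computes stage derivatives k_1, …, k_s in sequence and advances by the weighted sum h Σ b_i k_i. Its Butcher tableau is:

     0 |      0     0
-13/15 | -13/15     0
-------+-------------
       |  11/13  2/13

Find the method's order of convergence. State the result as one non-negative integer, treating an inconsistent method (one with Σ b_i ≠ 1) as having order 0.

b = (11/13, 2/13)
c = (0, -13/15)
Σ b_i: 11/13·1 + 2/13·1 = 1 ✓
b·c: 2/13·(-13/15) = -2/15 ≠ 1/2 ⇒ order 1.

1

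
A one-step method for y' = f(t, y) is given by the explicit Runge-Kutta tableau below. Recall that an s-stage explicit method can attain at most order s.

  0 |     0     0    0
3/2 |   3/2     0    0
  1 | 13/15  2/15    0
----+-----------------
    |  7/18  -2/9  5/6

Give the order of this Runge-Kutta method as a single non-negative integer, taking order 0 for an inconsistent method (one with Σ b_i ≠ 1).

b = (7/18, -2/9, 5/6)
c = (0, 3/2, 1)
Ac = (0, 0, 1/5)
Σ b_i: 7/18·1 + (-2/9)·1 + 5/6·1 = 1 ✓
b·c: (-2/9)·3/2 + 5/6·1 = 1/2 ✓
b·c²: (-2/9)·9/4 + 5/6·1 = 1/3 ✓
b·Ac: 5/6·1/5 = 1/6 ✓; 3 stages ⇒ order 3.

3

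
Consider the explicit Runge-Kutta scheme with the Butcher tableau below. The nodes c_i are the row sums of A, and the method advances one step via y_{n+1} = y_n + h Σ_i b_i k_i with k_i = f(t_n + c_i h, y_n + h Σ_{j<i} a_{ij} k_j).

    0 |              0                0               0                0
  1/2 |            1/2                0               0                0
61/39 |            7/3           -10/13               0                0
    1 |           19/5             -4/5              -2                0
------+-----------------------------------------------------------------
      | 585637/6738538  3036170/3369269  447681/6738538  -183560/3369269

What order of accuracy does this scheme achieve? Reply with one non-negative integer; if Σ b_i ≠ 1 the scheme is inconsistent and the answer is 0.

3

b = (585637/6738538, 3036170/3369269, 447681/6738538, -183560/3369269)
c = (0, 1/2, 61/39, 1)
Ac = (0, 0, -5/13, -688/195)
Σ b_i: 585637/6738538·1 + 3036170/3369269·1 + 447681/6738538·1 + (-183560/3369269)·1 = 1 ✓
b·c: 3036170/3369269·1/2 + 447681/6738538·61/39 + (-183560/3369269)·1 = 1/2 ✓
b·c²: 3036170/3369269·1/4 + 447681/6738538·3721/1521 + (-183560/3369269)·1 = 1/3 ✓
b·Ac: 447681/6738538·(-5/13) + (-183560/3369269)·(-688/195) = 1/6 ✓
b·c³: 3036170/3369269·1/8 + 447681/6738538·226981/59319 + (-183560/3369269)·1 = 492558311/1576817892 ≠ 1/4 ⇒ order 3.
b·(c∘Ac): 447681/6738538·(-305/507) + (-183560/3369269)·(-688/195) = 3077879/20215614 ≠ 1/8
b·Ac²: 447681/6738538·(-5/26) + (-183560/3369269)·(-38731/7605) = 417359731/1576817892 ≠ 1/12
b·A²c: (-183560/3369269)·10/13 = -141200/3369269 ≠ 1/24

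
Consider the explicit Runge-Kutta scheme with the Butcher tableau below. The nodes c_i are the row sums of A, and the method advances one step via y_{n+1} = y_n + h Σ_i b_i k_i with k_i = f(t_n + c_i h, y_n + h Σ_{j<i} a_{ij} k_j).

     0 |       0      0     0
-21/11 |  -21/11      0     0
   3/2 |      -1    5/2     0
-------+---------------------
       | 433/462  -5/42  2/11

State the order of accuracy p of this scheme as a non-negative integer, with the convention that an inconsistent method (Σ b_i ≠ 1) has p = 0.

b = (433/462, -5/42, 2/11)
c = (0, -21/11, 3/2)
Ac = (0, 0, -105/22)
Σ b_i: 433/462·1 + (-5/42)·1 + 2/11·1 = 1 ✓
b·c: (-5/42)·(-21/11) + 2/11·3/2 = 1/2 ✓
b·c²: (-5/42)·441/121 + 2/11·9/4 = -3/121 ≠ 1/3 ⇒ order 2.
b·Ac: 2/11·(-105/22) = -105/121 ≠ 1/6

2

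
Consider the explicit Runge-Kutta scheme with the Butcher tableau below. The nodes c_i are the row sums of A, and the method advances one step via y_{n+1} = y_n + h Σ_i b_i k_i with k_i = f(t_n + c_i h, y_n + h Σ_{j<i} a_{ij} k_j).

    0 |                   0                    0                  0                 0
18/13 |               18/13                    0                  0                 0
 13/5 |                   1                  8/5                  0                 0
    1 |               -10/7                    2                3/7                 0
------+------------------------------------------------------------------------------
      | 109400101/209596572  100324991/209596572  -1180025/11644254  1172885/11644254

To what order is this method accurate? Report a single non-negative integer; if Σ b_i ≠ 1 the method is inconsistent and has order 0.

3

b = (109400101/209596572, 100324991/209596572, -1180025/11644254, 1172885/11644254)
c = (0, 18/13, 13/5, 1)
Ac = (0, 0, 144/65, 1767/455)
Σ b_i: 109400101/209596572·1 + 100324991/209596572·1 + (-1180025/11644254)·1 + 1172885/11644254·1 = 1 ✓
b·c: 100324991/209596572·18/13 + (-1180025/11644254)·13/5 + 1172885/11644254·1 = 1/2 ✓
b·c²: 100324991/209596572·324/169 + (-1180025/11644254)·169/25 + 1172885/11644254·1 = 1/3 ✓
b·Ac: (-1180025/11644254)·144/65 + 1172885/11644254·1767/455 = 1/6 ✓
b·c³: 100324991/209596572·5832/2197 + (-1180025/11644254)·2197/125 + 1172885/11644254·1 = -155087528/378438255 ≠ 1/4 ⇒ order 3.
b·(c∘Ac): (-1180025/11644254)·144/25 + 1172885/11644254·1767/455 = -9715445/50458434 ≠ 1/8
b·Ac²: (-1180025/11644254)·2592/845 + 1172885/11644254·199083/29575 = 92637067/252292170 ≠ 1/12
b·A²c: 1172885/11644254·432/455 = 804264/8409739 ≠ 1/24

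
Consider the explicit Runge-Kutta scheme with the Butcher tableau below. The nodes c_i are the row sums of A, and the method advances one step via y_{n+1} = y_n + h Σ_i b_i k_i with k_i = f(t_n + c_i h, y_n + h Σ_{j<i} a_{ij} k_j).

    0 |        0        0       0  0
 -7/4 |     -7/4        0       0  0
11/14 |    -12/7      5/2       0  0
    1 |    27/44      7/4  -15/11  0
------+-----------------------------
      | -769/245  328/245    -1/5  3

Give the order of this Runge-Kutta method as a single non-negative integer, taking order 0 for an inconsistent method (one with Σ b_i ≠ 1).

2

b = (-769/245, 328/245, -1/5, 3)
c = (0, -7/4, 11/14, 1)
Ac = (0, 0, -35/8, -463/112)
Σ b_i: (-769/245)·1 + 328/245·1 + (-1/5)·1 + 3·1 = 1 ✓
b·c: 328/245·(-7/4) + (-1/5)·11/14 + 3·1 = 1/2 ✓
b·c²: 328/245·49/16 + (-1/5)·121/196 + 3·1 = 6837/980 ≠ 1/3 ⇒ order 2.
b·Ac: (-1/5)·(-35/8) + 3·(-463/112) = -1291/112 ≠ 1/6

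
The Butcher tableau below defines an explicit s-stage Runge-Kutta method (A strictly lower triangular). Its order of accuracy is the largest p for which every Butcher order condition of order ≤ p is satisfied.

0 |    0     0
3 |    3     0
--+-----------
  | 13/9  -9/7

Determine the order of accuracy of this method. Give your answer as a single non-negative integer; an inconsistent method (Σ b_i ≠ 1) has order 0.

b = (13/9, -9/7)
c = (0, 3)
Σ b_i: 13/9·1 + (-9/7)·1 = 10/63 ≠ 1 ⇒ order 0.

0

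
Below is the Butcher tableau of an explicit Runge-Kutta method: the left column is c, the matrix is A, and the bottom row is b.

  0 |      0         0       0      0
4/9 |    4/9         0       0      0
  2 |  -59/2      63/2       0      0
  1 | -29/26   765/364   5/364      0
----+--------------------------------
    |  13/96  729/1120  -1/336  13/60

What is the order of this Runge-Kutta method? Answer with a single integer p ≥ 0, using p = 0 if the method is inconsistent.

b = (13/96, 729/1120, -1/336, 13/60)
c = (0, 4/9, 2, 1)
Ac = (0, 0, 14, 25/26)
Σ b_i: 13/96·1 + 729/1120·1 + (-1/336)·1 + 13/60·1 = 1 ✓
b·c: 729/1120·4/9 + (-1/336)·2 + 13/60·1 = 1/2 ✓
b·c²: 729/1120·16/81 + (-1/336)·4 + 13/60·1 = 1/3 ✓
b·Ac: (-1/336)·14 + 13/60·25/26 = 1/6 ✓
b·c³: 729/1120·64/729 + (-1/336)·8 + 13/60·1 = 1/4 ✓
b·(c∘Ac): (-1/336)·28 + 13/60·25/26 = 1/8 ✓
b·Ac²: (-1/336)·56/9 + 13/60·55/117 = 1/12 ✓
b·A²c: 13/60·5/26 = 1/24 ✓; 4 stages ⇒ order 4.

4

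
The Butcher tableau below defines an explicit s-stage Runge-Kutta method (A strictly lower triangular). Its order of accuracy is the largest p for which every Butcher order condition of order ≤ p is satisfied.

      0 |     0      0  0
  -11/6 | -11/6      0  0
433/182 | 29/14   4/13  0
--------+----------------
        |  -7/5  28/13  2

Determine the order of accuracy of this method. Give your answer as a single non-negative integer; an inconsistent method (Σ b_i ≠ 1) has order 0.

0

b = (-7/5, 28/13, 2)
c = (0, -11/6, 433/182)
Ac = (0, 0, -22/39)
Σ b_i: (-7/5)·1 + 28/13·1 + 2·1 = 179/65 ≠ 1 ⇒ order 0.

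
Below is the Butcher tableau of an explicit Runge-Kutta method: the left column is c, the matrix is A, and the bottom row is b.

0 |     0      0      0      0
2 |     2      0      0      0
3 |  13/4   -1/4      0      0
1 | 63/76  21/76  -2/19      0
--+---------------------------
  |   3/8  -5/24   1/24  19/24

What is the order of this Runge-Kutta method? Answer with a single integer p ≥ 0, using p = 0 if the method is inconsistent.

4

b = (3/8, -5/24, 1/24, 19/24)
c = (0, 2, 3, 1)
Ac = (0, 0, -1/2, 9/38)
Σ b_i: 3/8·1 + (-5/24)·1 + 1/24·1 + 19/24·1 = 1 ✓
b·c: (-5/24)·2 + 1/24·3 + 19/24·1 = 1/2 ✓
b·c²: (-5/24)·4 + 1/24·9 + 19/24·1 = 1/3 ✓
b·Ac: 1/24·(-1/2) + 19/24·9/38 = 1/6 ✓
b·c³: (-5/24)·8 + 1/24·27 + 19/24·1 = 1/4 ✓
b·(c∘Ac): 1/24·(-3/2) + 19/24·9/38 = 1/8 ✓
b·Ac²: 1/24·(-1) + 19/24·3/19 = 1/12 ✓
b·A²c: 19/24·1/19 = 1/24 ✓; 4 stages ⇒ order 4.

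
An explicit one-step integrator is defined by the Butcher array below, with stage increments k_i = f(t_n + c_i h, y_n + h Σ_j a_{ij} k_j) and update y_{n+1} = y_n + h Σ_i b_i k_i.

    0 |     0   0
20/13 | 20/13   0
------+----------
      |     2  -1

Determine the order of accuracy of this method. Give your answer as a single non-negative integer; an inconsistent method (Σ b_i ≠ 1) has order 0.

1

b = (2, -1)
c = (0, 20/13)
Σ b_i: 2·1 + (-1)·1 = 1 ✓
b·c: (-1)·20/13 = -20/13 ≠ 1/2 ⇒ order 1.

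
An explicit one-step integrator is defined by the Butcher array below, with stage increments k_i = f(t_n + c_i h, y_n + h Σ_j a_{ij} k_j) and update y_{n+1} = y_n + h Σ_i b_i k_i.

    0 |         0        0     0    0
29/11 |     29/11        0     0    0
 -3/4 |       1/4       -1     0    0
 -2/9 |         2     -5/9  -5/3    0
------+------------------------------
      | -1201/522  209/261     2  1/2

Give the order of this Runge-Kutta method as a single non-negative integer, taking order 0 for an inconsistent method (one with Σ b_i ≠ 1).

b = (-1201/522, 209/261, 2, 1/2)
c = (0, 29/11, -3/4, -2/9)
Ac = (0, 0, -29/11, -85/396)
Σ b_i: (-1201/522)·1 + 209/261·1 + 2·1 + 1/2·1 = 1 ✓
b·c: 209/261·29/11 + 2·(-3/4) + 1/2·(-2/9) = 1/2 ✓
b·c²: 209/261·841/121 + 2·9/16 + 1/2·4/81 = 47867/7128 ≠ 1/3 ⇒ order 2.
b·Ac: 2·(-29/11) + 1/2·(-85/396) = -4261/792 ≠ 1/6

2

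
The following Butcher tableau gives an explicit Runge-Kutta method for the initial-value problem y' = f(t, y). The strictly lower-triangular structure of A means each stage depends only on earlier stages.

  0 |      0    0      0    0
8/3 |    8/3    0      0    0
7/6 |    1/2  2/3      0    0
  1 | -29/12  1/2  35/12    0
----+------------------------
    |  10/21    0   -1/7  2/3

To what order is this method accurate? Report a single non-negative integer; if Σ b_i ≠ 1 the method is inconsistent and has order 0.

2

b = (10/21, 0, -1/7, 2/3)
c = (0, 8/3, 7/6, 1)
Ac = (0, 0, 16/9, 341/72)
Σ b_i: 10/21·1 + (-1/7)·1 + 2/3·1 = 1 ✓
b·c: (-1/7)·7/6 + 2/3·1 = 1/2 ✓
b·c²: (-1/7)·49/36 + 2/3·1 = 17/36 ≠ 1/3 ⇒ order 2.
b·Ac: (-1/7)·16/9 + 2/3·341/72 = 2195/756 ≠ 1/6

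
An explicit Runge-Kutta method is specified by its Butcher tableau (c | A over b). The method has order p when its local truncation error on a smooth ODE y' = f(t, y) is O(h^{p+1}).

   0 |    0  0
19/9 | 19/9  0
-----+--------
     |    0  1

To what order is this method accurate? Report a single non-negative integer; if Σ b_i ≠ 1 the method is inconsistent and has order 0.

b = (0, 1)
c = (0, 19/9)
Σ b_i: 1·1 = 1 ✓
b·c: 1·19/9 = 19/9 ≠ 1/2 ⇒ order 1.

1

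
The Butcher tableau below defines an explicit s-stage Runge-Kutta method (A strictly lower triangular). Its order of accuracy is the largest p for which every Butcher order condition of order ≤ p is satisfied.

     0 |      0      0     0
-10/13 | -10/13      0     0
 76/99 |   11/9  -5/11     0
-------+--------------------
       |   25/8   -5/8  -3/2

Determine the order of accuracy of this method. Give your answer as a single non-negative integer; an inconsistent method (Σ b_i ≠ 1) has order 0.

1

b = (25/8, -5/8, -3/2)
c = (0, -10/13, 76/99)
Ac = (0, 0, 50/143)
Σ b_i: 25/8·1 + (-5/8)·1 + (-3/2)·1 = 1 ✓
b·c: (-5/8)·(-10/13) + (-3/2)·76/99 = -1151/1716 ≠ 1/2 ⇒ order 1.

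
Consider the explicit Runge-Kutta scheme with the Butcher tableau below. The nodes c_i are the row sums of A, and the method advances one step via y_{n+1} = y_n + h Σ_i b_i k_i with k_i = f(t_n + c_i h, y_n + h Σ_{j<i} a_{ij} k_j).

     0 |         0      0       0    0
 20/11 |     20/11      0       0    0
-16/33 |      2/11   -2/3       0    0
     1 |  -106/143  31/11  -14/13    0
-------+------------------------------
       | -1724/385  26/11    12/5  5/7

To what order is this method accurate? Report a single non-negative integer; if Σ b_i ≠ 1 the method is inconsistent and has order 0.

1

b = (-1724/385, 26/11, 12/5, 5/7)
c = (0, 20/11, -16/33, 1)
Ac = (0, 0, -40/33, 26644/4719)
Σ b_i: (-1724/385)·1 + 26/11·1 + 12/5·1 + 5/7·1 = 1 ✓
b·c: 26/11·20/11 + 12/5·(-16/33) + 5/7·1 = 16297/4235 ≠ 1/2 ⇒ order 1.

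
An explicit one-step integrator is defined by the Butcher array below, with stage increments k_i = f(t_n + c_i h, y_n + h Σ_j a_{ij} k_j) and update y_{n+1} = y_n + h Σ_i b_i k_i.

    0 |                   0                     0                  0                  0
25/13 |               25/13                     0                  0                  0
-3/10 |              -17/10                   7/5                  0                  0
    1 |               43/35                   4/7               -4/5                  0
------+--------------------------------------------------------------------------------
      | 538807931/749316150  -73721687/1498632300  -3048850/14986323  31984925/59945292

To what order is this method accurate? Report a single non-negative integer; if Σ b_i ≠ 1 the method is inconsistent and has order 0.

3

b = (538807931/749316150, -73721687/1498632300, -3048850/14986323, 31984925/59945292)
c = (0, 25/13, -3/10, 1)
Ac = (0, 0, 35/13, 3046/2275)
Σ b_i: 538807931/749316150·1 + (-73721687/1498632300)·1 + (-3048850/14986323)·1 + 31984925/59945292·1 = 1 ✓
b·c: (-73721687/1498632300)·25/13 + (-3048850/14986323)·(-3/10) + 31984925/59945292·1 = 1/2 ✓
b·c²: (-73721687/1498632300)·625/169 + (-3048850/14986323)·9/100 + 31984925/59945292·1 = 1/3 ✓
b·Ac: (-3048850/14986323)·35/13 + 31984925/59945292·3046/2275 = 1/6 ✓
b·c³: (-73721687/1498632300)·15625/2197 + (-3048850/14986323)·(-27/1000) + 31984925/59945292·1 = 245742059/1298814660 ≠ 1/4 ⇒ order 3.
b·(c∘Ac): (-3048850/14986323)·(-21/26) + 31984925/59945292·3046/2275 = 26337391/29972646 ≠ 1/8
b·Ac²: (-3048850/14986323)·875/169 + 31984925/59945292·301853/147875 = 46541017/1298814660 ≠ 1/12
b·A²c: 31984925/59945292·(-28/13) = -223894475/194822199 ≠ 1/24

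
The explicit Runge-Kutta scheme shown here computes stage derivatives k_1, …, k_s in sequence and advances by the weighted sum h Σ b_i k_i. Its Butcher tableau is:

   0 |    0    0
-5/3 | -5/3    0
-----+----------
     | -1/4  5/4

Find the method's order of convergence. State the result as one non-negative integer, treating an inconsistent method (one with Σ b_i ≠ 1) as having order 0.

1

b = (-1/4, 5/4)
c = (0, -5/3)
Σ b_i: (-1/4)·1 + 5/4·1 = 1 ✓
b·c: 5/4·(-5/3) = -25/12 ≠ 1/2 ⇒ order 1.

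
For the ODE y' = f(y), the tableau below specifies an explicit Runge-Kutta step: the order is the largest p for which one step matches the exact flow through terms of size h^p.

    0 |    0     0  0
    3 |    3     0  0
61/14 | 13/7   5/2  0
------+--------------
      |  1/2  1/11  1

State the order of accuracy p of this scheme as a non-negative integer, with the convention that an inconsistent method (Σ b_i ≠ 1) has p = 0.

0

b = (1/2, 1/11, 1)
c = (0, 3, 61/14)
Ac = (0, 0, 15/2)
Σ b_i: 1/2·1 + 1/11·1 + 1·1 = 35/22 ≠ 1 ⇒ order 0.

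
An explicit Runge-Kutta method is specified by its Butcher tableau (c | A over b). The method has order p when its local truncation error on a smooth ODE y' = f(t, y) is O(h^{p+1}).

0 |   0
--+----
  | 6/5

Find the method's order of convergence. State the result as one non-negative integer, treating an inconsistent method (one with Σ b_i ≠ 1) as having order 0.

b = (6/5)
c = (0)
Σ b_i: 6/5·1 = 6/5 ≠ 1 ⇒ order 0.

0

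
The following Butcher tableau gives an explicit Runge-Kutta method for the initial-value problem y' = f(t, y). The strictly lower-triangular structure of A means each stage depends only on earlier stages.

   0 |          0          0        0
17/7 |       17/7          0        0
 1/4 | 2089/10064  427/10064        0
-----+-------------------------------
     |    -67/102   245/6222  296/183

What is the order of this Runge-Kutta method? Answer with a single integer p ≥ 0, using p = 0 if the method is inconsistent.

b = (-67/102, 245/6222, 296/183)
c = (0, 17/7, 1/4)
Ac = (0, 0, 61/592)
Σ b_i: (-67/102)·1 + 245/6222·1 + 296/183·1 = 1 ✓
b·c: 245/6222·17/7 + 296/183·1/4 = 1/2 ✓
b·c²: 245/6222·289/49 + 296/183·1/16 = 1/3 ✓
b·Ac: 296/183·61/592 = 1/6 ✓; 3 stages ⇒ order 3.

3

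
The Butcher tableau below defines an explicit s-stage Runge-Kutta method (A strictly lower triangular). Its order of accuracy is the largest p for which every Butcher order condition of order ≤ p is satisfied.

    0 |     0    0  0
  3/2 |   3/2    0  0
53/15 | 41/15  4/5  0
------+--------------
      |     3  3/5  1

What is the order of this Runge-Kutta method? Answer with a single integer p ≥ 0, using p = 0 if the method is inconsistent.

b = (3, 3/5, 1)
c = (0, 3/2, 53/15)
Ac = (0, 0, 6/5)
Σ b_i: 3·1 + 3/5·1 + 1·1 = 23/5 ≠ 1 ⇒ order 0.

0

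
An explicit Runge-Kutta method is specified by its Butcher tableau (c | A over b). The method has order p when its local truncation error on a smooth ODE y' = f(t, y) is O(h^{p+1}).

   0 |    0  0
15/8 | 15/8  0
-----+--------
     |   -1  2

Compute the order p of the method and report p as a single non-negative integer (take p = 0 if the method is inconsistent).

1

b = (-1, 2)
c = (0, 15/8)
Σ b_i: (-1)·1 + 2·1 = 1 ✓
b·c: 2·15/8 = 15/4 ≠ 1/2 ⇒ order 1.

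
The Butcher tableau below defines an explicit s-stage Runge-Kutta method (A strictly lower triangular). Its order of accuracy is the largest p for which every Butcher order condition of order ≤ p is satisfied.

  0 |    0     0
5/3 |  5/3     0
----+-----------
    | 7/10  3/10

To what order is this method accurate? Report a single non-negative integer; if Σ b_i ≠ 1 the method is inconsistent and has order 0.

b = (7/10, 3/10)
c = (0, 5/3)
Σ b_i: 7/10·1 + 3/10·1 = 1 ✓
b·c: 3/10·5/3 = 1/2 ✓; 2 stages ⇒ order 2.

2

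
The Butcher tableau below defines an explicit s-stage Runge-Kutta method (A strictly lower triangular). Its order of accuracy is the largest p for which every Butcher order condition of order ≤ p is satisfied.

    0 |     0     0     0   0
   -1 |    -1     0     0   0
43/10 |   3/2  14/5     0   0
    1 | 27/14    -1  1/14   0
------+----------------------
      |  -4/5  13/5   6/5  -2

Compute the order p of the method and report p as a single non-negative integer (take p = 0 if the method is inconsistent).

1

b = (-4/5, 13/5, 6/5, -2)
c = (0, -1, 43/10, 1)
Ac = (0, 0, -14/5, 183/140)
Σ b_i: (-4/5)·1 + 13/5·1 + 6/5·1 + (-2)·1 = 1 ✓
b·c: 13/5·(-1) + 6/5·43/10 + (-2)·1 = 14/25 ≠ 1/2 ⇒ order 1.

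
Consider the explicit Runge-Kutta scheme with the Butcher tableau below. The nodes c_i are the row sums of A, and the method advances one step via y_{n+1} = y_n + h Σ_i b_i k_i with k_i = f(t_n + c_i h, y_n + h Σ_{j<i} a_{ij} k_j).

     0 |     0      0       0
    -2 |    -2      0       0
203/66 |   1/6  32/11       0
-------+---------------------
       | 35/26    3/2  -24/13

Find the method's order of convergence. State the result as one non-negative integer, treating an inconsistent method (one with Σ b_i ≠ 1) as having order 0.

1

b = (35/26, 3/2, -24/13)
c = (0, -2, 203/66)
Ac = (0, 0, -64/11)
Σ b_i: 35/26·1 + 3/2·1 + (-24/13)·1 = 1 ✓
b·c: 3/2·(-2) + (-24/13)·203/66 = -1241/143 ≠ 1/2 ⇒ order 1.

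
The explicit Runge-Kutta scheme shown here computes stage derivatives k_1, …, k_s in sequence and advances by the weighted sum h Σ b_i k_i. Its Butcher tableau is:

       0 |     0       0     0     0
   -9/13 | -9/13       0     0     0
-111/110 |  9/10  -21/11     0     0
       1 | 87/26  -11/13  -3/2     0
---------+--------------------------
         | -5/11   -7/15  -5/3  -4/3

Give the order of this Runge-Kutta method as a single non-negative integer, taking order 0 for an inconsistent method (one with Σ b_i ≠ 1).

b = (-5/11, -7/15, -5/3, -4/3)
c = (0, -9/13, -111/110, 1)
Ac = (0, 0, 189/143, 78057/37180)
Σ b_i: (-5/11)·1 + (-7/15)·1 + (-5/3)·1 + (-4/3)·1 = -647/165 ≠ 1 ⇒ order 0.

0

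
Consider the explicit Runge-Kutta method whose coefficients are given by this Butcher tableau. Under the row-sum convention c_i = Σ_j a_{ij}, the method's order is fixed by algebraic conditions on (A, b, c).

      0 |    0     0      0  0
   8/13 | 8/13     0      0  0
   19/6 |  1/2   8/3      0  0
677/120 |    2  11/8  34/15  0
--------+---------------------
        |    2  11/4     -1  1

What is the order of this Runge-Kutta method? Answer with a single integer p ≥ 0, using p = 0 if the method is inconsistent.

b = (2, 11/4, -1, 1)
c = (0, 8/13, 19/6, 677/120)
Ac = (0, 0, 64/39, 4694/585)
Σ b_i: 2·1 + 11/4·1 + (-1)·1 + 1·1 = 19/4 ≠ 1 ⇒ order 0.

0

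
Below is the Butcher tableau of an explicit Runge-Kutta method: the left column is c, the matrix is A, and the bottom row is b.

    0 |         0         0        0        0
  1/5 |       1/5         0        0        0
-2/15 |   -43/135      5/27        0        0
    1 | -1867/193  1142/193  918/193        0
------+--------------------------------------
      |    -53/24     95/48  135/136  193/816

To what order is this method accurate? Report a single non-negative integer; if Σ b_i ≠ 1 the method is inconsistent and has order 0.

b = (-53/24, 95/48, 135/136, 193/816)
c = (0, 1/5, -2/15, 1)
Ac = (0, 0, 1/27, 106/193)
Σ b_i: (-53/24)·1 + 95/48·1 + 135/136·1 + 193/816·1 = 1 ✓
b·c: 95/48·1/5 + 135/136·(-2/15) + 193/816·1 = 1/2 ✓
b·c²: 95/48·1/25 + 135/136·4/225 + 193/816·1 = 1/3 ✓
b·Ac: 135/136·1/27 + 193/816·106/193 = 1/6 ✓
b·c³: 95/48·1/125 + 135/136·(-8/3375) + 193/816·1 = 1/4 ✓
b·(c∘Ac): 135/136·(-2/405) + 193/816·106/193 = 1/8 ✓
b·Ac²: 135/136·1/135 + 193/816·62/193 = 1/12 ✓
b·A²c: 193/816·34/193 = 1/24 ✓; 4 stages ⇒ order 4.

4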